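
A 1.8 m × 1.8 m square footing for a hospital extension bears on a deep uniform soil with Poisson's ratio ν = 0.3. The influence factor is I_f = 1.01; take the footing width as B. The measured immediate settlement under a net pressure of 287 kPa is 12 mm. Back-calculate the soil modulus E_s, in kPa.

E_s ≈ 39600 kPa

S_e = q·B·(1−ν²)/E_s · I_f  ⇒  E_s = q·B·(1−ν²)·I_f / S_e.
E_s = 287 × 1.8 × 0.91 × 1.01 / 0.012 = 39570 kPa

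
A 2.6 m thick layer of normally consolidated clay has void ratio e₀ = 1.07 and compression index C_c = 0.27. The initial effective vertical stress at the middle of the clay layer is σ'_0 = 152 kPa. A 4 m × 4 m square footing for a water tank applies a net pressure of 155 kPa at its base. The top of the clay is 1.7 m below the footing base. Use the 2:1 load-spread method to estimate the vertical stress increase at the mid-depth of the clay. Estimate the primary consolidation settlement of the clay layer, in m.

Mid-depth of clay below the footing base: z = 1.7 + 2.6/2 = 3 m.
Stress increase at mid-clay by the 2:1 spreading method:
Δσ = qBL/((B+z)(L+z)) = 155×4×4/((4+3)(4+3)) = 50.612 kPa
Final effective stress: σ'_f = σ'_0 + Δσ = 152 + 50.612 = 202.61 kPa.
Normally consolidated clay, so the full stress increment lies on the virgin compression line:
S_c = C_c·H/(1+e₀)·log₁₀(σ'_f/σ'_0) = 0.27×2.6/(1+1.07)×log₁₀(202.61/152)
    = 0.33913 × 0.12482 = 0.04233 m

S_c ≈ 0.0423 m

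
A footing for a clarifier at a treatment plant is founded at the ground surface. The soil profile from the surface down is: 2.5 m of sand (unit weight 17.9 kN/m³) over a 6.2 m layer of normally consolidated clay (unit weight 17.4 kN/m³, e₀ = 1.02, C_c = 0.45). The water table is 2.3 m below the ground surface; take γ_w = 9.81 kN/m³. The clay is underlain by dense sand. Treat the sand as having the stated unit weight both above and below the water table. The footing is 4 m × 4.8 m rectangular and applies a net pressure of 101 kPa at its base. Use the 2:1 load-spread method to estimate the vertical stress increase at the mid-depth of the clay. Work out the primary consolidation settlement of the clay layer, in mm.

S_c ≈ 154 mm

Mid-depth of clay below the ground surface: z = 2.5 + 6.2/2 = 5.6 m.
Total vertical stress at mid-clay: σ_v = 17.9×2.5 + 17.4×3.1 = 98.69 kPa.
Pore pressure: u = 9.81×(5.6 − 2.3) = 32.373 kPa.
Initial effective stress: σ'_0 = σ_v − u = 98.69 − 32.373 = 66.317 kPa.
Stress increase at mid-clay by the 2:1 spreading method:
Δσ = qBL/((B+z)(L+z)) = 101×4×4.8/((4+5.6)(4.8+5.6)) = 19.423 kPa
Final effective stress: σ'_f = σ'_0 + Δσ = 66.317 + 19.423 = 85.74 kPa.
Normally consolidated clay, so the full stress increment lies on the virgin compression line:
S_c = C_c·H/(1+e₀)·log₁₀(σ'_f/σ'_0) = 0.45×6.2/(1+1.02)×log₁₀(85.74/66.317)
    = 1.3812 × 0.11156 = 0.1541 m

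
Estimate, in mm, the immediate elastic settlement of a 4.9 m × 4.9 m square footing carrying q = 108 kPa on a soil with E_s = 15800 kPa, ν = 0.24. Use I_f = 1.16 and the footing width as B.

Immediate (elastic) settlement: S_e = q·B·(1−ν²)/E_s · I_f.
S_e = 108 × 4.9 × (1 − 0.24²) / 15800 × 1.16
    = 108 × 4.9 × 0.9424 / 15800 × 1.16
    = 0.03661 m = 36.61 mm

S_e ≈ 36.6 mm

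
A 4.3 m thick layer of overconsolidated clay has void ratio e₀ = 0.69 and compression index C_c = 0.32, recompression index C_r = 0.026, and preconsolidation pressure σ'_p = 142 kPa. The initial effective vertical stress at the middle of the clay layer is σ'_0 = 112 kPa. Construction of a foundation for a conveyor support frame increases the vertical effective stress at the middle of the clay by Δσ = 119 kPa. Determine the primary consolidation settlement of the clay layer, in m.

S_c ≈ 0.179 m

Final effective stress: σ'_f = 112 + 119 = 231 kPa.
σ'_f = 231 > σ'_p = 142 kPa, so the stress path crosses the preconsolidation pressure — recompression up to σ'_p, then virgin compression beyond:
S_c = H/(1+e₀)·[C_r·log₁₀(σ'_p/σ'_0) + C_c·log₁₀(σ'_f/σ'_p)]
    = 4.3/1.69 × [0.026×log₁₀(142/112) + 0.32×log₁₀(231/142)]
    = 2.5444 × [0.0026798 + 0.067624] = 0.1789 m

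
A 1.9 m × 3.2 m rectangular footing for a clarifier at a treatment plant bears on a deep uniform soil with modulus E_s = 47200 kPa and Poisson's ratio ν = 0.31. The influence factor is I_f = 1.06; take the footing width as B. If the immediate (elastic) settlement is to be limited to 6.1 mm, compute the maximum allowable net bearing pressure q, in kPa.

q ≈ 158 kPa

S_e = q·B·(1−ν²)/E_s · I_f  ⇒  q = S_e·E_s / (B·(1−ν²)·I_f).
q = 0.0061 × 47200 / (1.9 × 0.9039 × 1.06) = 158.2 kPa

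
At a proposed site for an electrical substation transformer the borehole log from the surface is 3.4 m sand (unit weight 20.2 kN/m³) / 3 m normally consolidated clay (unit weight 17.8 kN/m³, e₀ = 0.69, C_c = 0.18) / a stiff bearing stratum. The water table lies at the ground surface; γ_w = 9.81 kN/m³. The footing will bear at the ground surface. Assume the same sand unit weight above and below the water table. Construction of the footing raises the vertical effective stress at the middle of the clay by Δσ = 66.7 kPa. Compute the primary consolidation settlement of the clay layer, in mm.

Mid-depth of clay below the ground surface: z = 3.4 + 3/2 = 4.9 m.
Total vertical stress at mid-clay: σ_v = 20.2×3.4 + 17.8×1.5 = 95.38 kPa.
Pore pressure: u = 9.81×(4.9 − 0) = 48.069 kPa.
Initial effective stress: σ'_0 = σ_v − u = 95.38 − 48.069 = 47.311 kPa.
Final effective stress: σ'_f = σ'_0 + Δσ = 47.311 + 66.7 = 114.01 kPa.
Normally consolidated clay, so the full stress increment lies on the virgin compression line:
S_c = C_c·H/(1+e₀)·log₁₀(σ'_f/σ'_0) = 0.18×3/(1+0.69)×log₁₀(114.01/47.311)
    = 0.31953 × 0.38198 = 0.1221 m

S_c ≈ 122 mm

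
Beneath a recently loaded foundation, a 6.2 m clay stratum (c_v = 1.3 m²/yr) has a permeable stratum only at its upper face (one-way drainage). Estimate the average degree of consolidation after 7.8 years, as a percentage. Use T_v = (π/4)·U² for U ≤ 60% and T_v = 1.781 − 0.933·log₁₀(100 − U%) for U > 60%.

Drainage path length: H_d = H = 6.2 m (single drainage).
T_v = c_v·t/H_d² = 1.3×7.8/6.2² = 0.26379.
T_v = 0.26379 corresponds to the U ≤ 60% branch:
U = √(4T_v/π) = 0.5795

U ≈ 58 %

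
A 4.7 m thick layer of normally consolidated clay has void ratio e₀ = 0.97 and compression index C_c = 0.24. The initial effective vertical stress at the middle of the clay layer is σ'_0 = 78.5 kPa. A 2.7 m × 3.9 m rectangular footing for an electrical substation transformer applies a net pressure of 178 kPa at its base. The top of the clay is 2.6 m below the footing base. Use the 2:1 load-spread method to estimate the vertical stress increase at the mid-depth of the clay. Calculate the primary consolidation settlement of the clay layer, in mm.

Mid-depth of clay below the footing base: z = 2.6 + 4.7/2 = 4.95 m.
Stress increase at mid-clay by the 2:1 spreading method:
Δσ = qBL/((B+z)(L+z)) = 178×2.7×3.9/((2.7+4.95)(3.9+4.95)) = 27.685 kPa
Final effective stress: σ'_f = σ'_0 + Δσ = 78.5 + 27.685 = 106.19 kPa.
Normally consolidated clay, so the full stress increment lies on the virgin compression line:
S_c = C_c·H/(1+e₀)·log₁₀(σ'_f/σ'_0) = 0.24×4.7/(1+0.97)×log₁₀(106.19/78.5)
    = 0.57259 × 0.13121 = 0.07513 m

S_c ≈ 75.1 mm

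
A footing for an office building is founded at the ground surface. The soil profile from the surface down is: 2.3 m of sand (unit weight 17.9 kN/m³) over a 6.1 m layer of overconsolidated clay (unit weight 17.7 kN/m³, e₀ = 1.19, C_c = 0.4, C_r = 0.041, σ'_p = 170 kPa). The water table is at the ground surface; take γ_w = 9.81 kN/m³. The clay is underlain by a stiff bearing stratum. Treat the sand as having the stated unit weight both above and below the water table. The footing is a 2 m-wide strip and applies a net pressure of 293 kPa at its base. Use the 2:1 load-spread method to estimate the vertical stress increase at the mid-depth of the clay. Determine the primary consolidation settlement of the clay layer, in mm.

Mid-depth of clay below the ground surface: z = 2.3 + 6.1/2 = 5.35 m.
Total vertical stress at mid-clay: σ_v = 17.9×2.3 + 17.7×3.05 = 95.155 kPa.
Pore pressure: u = 9.81×(5.35 − 0) = 52.483 kPa.
Initial effective stress: σ'_0 = σ_v − u = 95.155 − 52.483 = 42.672 kPa.
Stress increase at mid-clay by the 2:1 spreading method:
Δσ = qB/(B+z) = 293×2/(2+5.35) = 79.728 kPa
Final effective stress: σ'_f = 42.672 + 79.728 = 122.4 kPa.
σ'_f = 122.4 ≤ σ'_p = 170 kPa, so the clay remains overconsolidated and only the recompression index applies:
S_c = C_r·H/(1+e₀)·log₁₀(σ'_f/σ'_0) = 0.041×6.1/2.19×log₁₀(122.4/42.672)
    = 0.1142 × 0.45764 = 0.05226 m

S_c ≈ 52.3 mm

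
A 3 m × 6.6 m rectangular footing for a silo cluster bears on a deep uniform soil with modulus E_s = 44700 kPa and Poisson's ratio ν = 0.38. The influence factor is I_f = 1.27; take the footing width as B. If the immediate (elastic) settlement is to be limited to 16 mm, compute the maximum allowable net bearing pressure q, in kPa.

q ≈ 219 kPa

S_e = q·B·(1−ν²)/E_s · I_f  ⇒  q = S_e·E_s / (B·(1−ν²)·I_f).
q = 0.016 × 44700 / (3 × 0.8556 × 1.27) = 219.4 kPa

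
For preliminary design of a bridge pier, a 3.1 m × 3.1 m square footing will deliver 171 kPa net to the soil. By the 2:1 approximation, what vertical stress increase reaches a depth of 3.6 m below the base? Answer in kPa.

By the 2:1 method the load spreads at 1 horizontal : 2 vertical, so at depth z the loaded area has grown by z in each plan dimension:
Δσ = qBL/((B+z)(L+z)) = 171×3.1×3.1/((3.1+3.6)(3.1+3.6)) = 36.607 kPa

Δσ_z ≈ 36.6 kPa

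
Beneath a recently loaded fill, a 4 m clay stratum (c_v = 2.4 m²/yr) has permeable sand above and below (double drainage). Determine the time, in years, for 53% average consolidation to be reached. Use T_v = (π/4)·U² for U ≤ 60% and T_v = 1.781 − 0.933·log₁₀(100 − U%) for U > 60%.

t ≈ 0.368 years

Drainage path length: H_d = H/2 = 2 m (double drainage).
U ≤ 60%: T_v = (π/4)·U² = (π/4)×0.53² = 0.22062.
t = T_v·H_d²/c_v = 0.22062×2²/2.4 = 0.3677 years.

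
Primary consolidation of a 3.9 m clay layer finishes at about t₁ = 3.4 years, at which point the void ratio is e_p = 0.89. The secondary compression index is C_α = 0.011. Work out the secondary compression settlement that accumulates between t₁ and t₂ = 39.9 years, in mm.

S_s ≈ 24.3 mm

Secondary compression: S_s = C_α·H/(1+e_p)·log₁₀(t₂/t₁)
S_s = 0.011×3.9/(1+0.89)×log₁₀(39.9/3.4)
    = 0.0227 × 1.069 = 0.02428 m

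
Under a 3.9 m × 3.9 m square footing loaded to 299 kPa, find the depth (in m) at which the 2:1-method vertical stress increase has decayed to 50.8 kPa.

z ≈ 5.56 m

2:1 spreading — at depth z the loaded area has grown by z in each plan dimension:
qB²/(B+z)² = Δσ_z ⇒ z = B(√(q/Δσ_z) − 1) = 3.9×(√(299/50.8) − 1) = 5.562 m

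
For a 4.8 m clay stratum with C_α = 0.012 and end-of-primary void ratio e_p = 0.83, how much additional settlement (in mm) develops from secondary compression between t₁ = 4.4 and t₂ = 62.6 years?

Secondary compression: S_s = C_α·H/(1+e_p)·log₁₀(t₂/t₁)
S_s = 0.012×4.8/(1+0.83)×log₁₀(62.6/4.4)
    = 0.03148 × 1.153 = 0.03629 m

S_s ≈ 36.3 mm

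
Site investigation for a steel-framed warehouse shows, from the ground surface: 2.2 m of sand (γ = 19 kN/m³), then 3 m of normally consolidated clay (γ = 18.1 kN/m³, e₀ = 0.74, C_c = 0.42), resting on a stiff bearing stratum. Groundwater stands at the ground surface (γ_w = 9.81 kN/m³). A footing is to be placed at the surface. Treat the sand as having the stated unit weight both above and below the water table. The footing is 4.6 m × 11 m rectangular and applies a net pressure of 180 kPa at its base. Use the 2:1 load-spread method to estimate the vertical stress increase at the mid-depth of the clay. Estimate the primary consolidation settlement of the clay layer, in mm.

S_c ≈ 374 mm

Mid-depth of clay below the ground surface: z = 2.2 + 3/2 = 3.7 m.
Total vertical stress at mid-clay: σ_v = 19×2.2 + 18.1×1.5 = 68.95 kPa.
Pore pressure: u = 9.81×(3.7 − 0) = 36.297 kPa.
Initial effective stress: σ'_0 = σ_v − u = 68.95 − 36.297 = 32.653 kPa.
Stress increase at mid-clay by the 2:1 spreading method:
Δσ = qBL/((B+z)(L+z)) = 180×4.6×11/((4.6+3.7)(11+3.7)) = 74.65 kPa
Final effective stress: σ'_f = σ'_0 + Δσ = 32.653 + 74.65 = 107.3 kPa.
Normally consolidated clay, so the full stress increment lies on the virgin compression line:
S_c = C_c·H/(1+e₀)·log₁₀(σ'_f/σ'_0) = 0.42×3/(1+0.74)×log₁₀(107.3/32.653)
    = 0.72414 × 0.51668 = 0.3741 m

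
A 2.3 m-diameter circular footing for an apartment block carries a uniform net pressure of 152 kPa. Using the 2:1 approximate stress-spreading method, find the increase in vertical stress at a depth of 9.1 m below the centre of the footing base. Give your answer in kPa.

By the 2:1 method the load spreads at 1 horizontal : 2 vertical, so at depth z the loaded area has grown by z in each plan dimension:
Δσ ≈ qD²/(D+z)² = 152×2.3²/(2.3+9.1)² = 6.1871 kPa

Δσ_z ≈ 6.19 kPa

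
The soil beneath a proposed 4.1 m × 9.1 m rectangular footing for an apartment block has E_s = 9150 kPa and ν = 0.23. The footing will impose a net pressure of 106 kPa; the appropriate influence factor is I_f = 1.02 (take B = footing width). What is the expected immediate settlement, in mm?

S_e ≈ 45.9 mm

Immediate (elastic) settlement: S_e = q·B·(1−ν²)/E_s · I_f.
S_e = 106 × 4.1 × (1 − 0.23²) / 9150 × 1.02
    = 106 × 4.1 × 0.9471 / 9150 × 1.02
    = 0.04588 m = 45.88 mm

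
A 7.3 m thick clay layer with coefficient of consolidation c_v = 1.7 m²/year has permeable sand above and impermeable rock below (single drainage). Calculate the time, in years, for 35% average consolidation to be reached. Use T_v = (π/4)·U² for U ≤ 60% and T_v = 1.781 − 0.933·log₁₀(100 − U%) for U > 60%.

t ≈ 3.02 years

Drainage path length: H_d = H = 7.3 m (single drainage).
U ≤ 60%: T_v = (π/4)·U² = (π/4)×0.35² = 0.096211.
t = T_v·H_d²/c_v = 0.096211×7.3²/1.7 = 3.016 years.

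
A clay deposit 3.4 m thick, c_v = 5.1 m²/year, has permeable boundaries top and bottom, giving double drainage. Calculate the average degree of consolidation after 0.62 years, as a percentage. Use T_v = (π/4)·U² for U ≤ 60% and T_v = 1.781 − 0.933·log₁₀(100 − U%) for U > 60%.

Drainage path length: H_d = H/2 = 1.7 m (double drainage).
T_v = c_v·t/H_d² = 5.1×0.62/1.7² = 1.0941.
T_v = 1.0941 corresponds to the U > 60% branch:
U = 1 − 10^((1.781 − T_v)/0.933)/100 = 0.9455

U ≈ 94.6 %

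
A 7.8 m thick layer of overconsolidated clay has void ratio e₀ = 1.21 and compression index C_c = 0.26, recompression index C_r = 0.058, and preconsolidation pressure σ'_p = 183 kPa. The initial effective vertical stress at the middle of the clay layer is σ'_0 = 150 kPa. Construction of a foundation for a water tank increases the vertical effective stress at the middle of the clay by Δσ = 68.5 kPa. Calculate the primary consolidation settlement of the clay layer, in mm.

Final effective stress: σ'_f = 150 + 68.5 = 218.5 kPa.
σ'_f = 218.5 > σ'_p = 183 kPa, so the stress path crosses the preconsolidation pressure — recompression up to σ'_p, then virgin compression beyond:
S_c = H/(1+e₀)·[C_r·log₁₀(σ'_p/σ'_0) + C_c·log₁₀(σ'_f/σ'_p)]
    = 7.8/2.21 × [0.058×log₁₀(183/150) + 0.26×log₁₀(218.5/183)]
    = 3.5294 × [0.0050089 + 0.02002] = 0.08834 m

S_c ≈ 88.3 mm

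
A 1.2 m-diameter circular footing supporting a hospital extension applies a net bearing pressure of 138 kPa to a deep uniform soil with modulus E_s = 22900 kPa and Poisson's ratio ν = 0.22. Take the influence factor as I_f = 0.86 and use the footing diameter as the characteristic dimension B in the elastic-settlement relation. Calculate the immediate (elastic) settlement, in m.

S_e ≈ 0.00592 m

Immediate (elastic) settlement: S_e = q·B·(1−ν²)/E_s · I_f.
S_e = 138 × 1.2 × (1 − 0.22²) / 22900 × 0.86
    = 138 × 1.2 × 0.9516 / 22900 × 0.86
    = 0.005918 m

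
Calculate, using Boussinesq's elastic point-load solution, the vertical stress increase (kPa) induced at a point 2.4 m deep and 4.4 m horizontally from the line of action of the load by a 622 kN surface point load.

Boussinesq vertical stress below a point load on an elastic half-space:
Δσ_z = 3P/(2πz²) · [1 + (r/z)²]^(−5/2)
r/z = 4.4/2.4 = 1.8333; [1+(r/z)²]^(−5/2) = 0.025177.
Δσ_z = 3×622/(2π×2.4²) × 0.025177 = 51.56 × 0.025177 = 1.298 kPa

Δσ_z ≈ 1.3 kPa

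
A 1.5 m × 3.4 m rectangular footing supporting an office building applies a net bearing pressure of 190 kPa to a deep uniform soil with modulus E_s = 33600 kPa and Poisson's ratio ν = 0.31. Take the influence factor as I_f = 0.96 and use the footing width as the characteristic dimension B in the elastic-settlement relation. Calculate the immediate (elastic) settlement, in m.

S_e ≈ 0.00736 m

Immediate (elastic) settlement: S_e = q·B·(1−ν²)/E_s · I_f.
S_e = 190 × 1.5 × (1 − 0.31²) / 33600 × 0.96
    = 190 × 1.5 × 0.9039 / 33600 × 0.96
    = 0.00736 m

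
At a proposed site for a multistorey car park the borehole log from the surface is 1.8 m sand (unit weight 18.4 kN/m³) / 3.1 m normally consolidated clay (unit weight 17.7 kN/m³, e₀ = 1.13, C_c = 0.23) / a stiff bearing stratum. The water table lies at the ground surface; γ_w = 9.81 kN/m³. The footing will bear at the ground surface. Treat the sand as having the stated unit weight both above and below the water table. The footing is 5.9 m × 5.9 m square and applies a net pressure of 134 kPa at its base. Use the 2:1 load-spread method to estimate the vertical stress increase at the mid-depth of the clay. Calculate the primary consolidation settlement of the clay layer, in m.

Mid-depth of clay below the ground surface: z = 1.8 + 3.1/2 = 3.35 m.
Total vertical stress at mid-clay: σ_v = 18.4×1.8 + 17.7×1.55 = 60.555 kPa.
Pore pressure: u = 9.81×(3.35 − 0) = 32.864 kPa.
Initial effective stress: σ'_0 = σ_v − u = 60.555 − 32.864 = 27.691 kPa.
Stress increase at mid-clay by the 2:1 spreading method:
Δσ = qBL/((B+z)(L+z)) = 134×5.9×5.9/((5.9+3.35)(5.9+3.35)) = 54.516 kPa
Final effective stress: σ'_f = σ'_0 + Δσ = 27.691 + 54.516 = 82.207 kPa.
Normally consolidated clay, so the full stress increment lies on the virgin compression line:
S_c = C_c·H/(1+e₀)·log₁₀(σ'_f/σ'_0) = 0.23×3.1/(1+1.13)×log₁₀(82.207/27.691)
    = 0.33474 × 0.47257 = 0.1582 m

S_c ≈ 0.158 m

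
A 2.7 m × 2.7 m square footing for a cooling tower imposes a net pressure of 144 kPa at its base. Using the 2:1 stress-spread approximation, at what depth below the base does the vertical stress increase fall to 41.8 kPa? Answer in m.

z ≈ 2.31 m

2:1 spreading — at depth z the loaded area has grown by z in each plan dimension:
qB²/(B+z)² = Δσ_z ⇒ z = B(√(q/Δσ_z) − 1) = 2.7×(√(144/41.8) − 1) = 2.311 m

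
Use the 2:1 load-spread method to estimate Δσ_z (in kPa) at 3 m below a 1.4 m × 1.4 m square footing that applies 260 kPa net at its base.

Δσ_z ≈ 26.3 kPa

By the 2:1 method the load spreads at 1 horizontal : 2 vertical, so at depth z the loaded area has grown by z in each plan dimension:
Δσ = qBL/((B+z)(L+z)) = 260×1.4×1.4/((1.4+3)(1.4+3)) = 26.322 kPa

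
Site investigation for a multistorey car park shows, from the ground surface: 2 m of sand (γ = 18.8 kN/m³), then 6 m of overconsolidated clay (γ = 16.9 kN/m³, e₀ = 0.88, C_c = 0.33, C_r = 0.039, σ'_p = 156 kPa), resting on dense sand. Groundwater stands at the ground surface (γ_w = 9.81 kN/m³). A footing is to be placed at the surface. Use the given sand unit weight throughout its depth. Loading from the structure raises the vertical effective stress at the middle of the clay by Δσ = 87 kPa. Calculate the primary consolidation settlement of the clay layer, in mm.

S_c ≈ 63.2 mm

Mid-depth of clay below the ground surface: z = 2 + 6/2 = 5 m.
Total vertical stress at mid-clay: σ_v = 18.8×2 + 16.9×3 = 88.3 kPa.
Pore pressure: u = 9.81×(5 − 0) = 49.05 kPa.
Initial effective stress: σ'_0 = σ_v − u = 88.3 − 49.05 = 39.25 kPa.
Final effective stress: σ'_f = 39.25 + 87 = 126.25 kPa.
σ'_f = 126.25 ≤ σ'_p = 156 kPa, so the clay remains overconsolidated and only the recompression index applies:
S_c = C_r·H/(1+e₀)·log₁₀(σ'_f/σ'_0) = 0.039×6/1.88×log₁₀(126.25/39.25)
    = 0.12447 × 0.50739 = 0.06315 m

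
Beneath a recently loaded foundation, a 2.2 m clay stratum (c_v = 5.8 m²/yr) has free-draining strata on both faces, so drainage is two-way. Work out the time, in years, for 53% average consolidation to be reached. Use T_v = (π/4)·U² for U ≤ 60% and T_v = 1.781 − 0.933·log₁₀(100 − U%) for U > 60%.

t ≈ 0.046 years

Drainage path length: H_d = H/2 = 1.1 m (double drainage).
U ≤ 60%: T_v = (π/4)·U² = (π/4)×0.53² = 0.22062.
t = T_v·H_d²/c_v = 0.22062×1.1²/5.8 = 0.04603 years.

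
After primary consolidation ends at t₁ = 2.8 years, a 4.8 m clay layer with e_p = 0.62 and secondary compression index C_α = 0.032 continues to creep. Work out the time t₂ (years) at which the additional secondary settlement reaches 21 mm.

t₂ ≈ 4.66 years

S_s = C_α·H/(1+e_p)·log₁₀(t₂/t₁) ⇒ log₁₀(t₂/t₁) = S_s·(1+e_p)/(C_α·H).
log₁₀(t₂/t₁) = 0.021 × (1+0.62) / (0.032×4.8) = 0.2215
t₂ = t₁ × 10^0.2215 = 2.8 × 1.665 = 4.663 years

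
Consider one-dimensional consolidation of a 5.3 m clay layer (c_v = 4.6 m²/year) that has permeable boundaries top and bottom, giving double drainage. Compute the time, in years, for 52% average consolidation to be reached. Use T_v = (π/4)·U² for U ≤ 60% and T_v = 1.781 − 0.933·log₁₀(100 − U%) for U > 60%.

Drainage path length: H_d = H/2 = 2.65 m (double drainage).
U ≤ 60%: T_v = (π/4)·U² = (π/4)×0.52² = 0.21237.
t = T_v·H_d²/c_v = 0.21237×2.65²/4.6 = 0.3242 years.

t ≈ 0.324 years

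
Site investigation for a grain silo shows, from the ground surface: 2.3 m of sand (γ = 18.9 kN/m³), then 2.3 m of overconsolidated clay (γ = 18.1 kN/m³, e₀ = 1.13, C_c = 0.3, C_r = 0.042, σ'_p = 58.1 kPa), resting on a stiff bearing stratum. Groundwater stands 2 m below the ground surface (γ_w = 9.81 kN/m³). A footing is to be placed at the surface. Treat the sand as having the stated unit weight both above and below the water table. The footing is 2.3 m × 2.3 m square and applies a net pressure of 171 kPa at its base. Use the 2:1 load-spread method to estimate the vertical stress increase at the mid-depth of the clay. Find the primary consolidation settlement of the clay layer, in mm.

Mid-depth of clay below the ground surface: z = 2.3 + 2.3/2 = 3.45 m.
Total vertical stress at mid-clay: σ_v = 18.9×2.3 + 18.1×1.15 = 64.285 kPa.
Pore pressure: u = 9.81×(3.45 − 2) = 14.225 kPa.
Initial effective stress: σ'_0 = σ_v − u = 64.285 − 14.225 = 50.06 kPa.
Stress increase at mid-clay by the 2:1 spreading method:
Δσ = qBL/((B+z)(L+z)) = 171×2.3×2.3/((2.3+3.45)(2.3+3.45)) = 27.36 kPa
Final effective stress: σ'_f = 50.06 + 27.36 = 77.42 kPa.
σ'_f = 77.42 > σ'_p = 58.1 kPa, so the stress path crosses the preconsolidation pressure — recompression up to σ'_p, then virgin compression beyond:
S_c = H/(1+e₀)·[C_r·log₁₀(σ'_p/σ'_0) + C_c·log₁₀(σ'_f/σ'_p)]
    = 2.3/2.13 × [0.042×log₁₀(58.1/50.06) + 0.3×log₁₀(77.42/58.1)]
    = 1.0798 × [0.0027168 + 0.037403] = 0.04332 m

S_c ≈ 43.3 mm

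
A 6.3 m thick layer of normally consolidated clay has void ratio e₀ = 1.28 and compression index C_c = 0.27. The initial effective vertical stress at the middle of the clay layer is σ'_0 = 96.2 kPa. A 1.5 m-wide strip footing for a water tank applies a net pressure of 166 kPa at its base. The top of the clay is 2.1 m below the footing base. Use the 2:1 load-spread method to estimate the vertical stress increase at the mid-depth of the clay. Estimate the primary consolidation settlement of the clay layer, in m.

S_c ≈ 0.105 m

Mid-depth of clay below the footing base: z = 2.1 + 6.3/2 = 5.25 m.
Stress increase at mid-clay by the 2:1 spreading method:
Δσ = qB/(B+z) = 166×1.5/(1.5+5.25) = 36.889 kPa
Final effective stress: σ'_f = σ'_0 + Δσ = 96.2 + 36.889 = 133.09 kPa.
Normally consolidated clay, so the full stress increment lies on the virgin compression line:
S_c = C_c·H/(1+e₀)·log₁₀(σ'_f/σ'_0) = 0.27×6.3/(1+1.28)×log₁₀(133.09/96.2)
    = 0.74605 × 0.14097 = 0.1052 m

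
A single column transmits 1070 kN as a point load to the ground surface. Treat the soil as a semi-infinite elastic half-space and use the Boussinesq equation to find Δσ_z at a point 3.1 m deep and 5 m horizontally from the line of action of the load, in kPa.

Boussinesq vertical stress below a point load on an elastic half-space:
Δσ_z = 3P/(2πz²) · [1 + (r/z)²]^(−5/2)
r/z = 5/3.1 = 1.6129; [1+(r/z)²]^(−5/2) = 0.040626.
Δσ_z = 3×1070/(2π×3.1²) × 0.040626 = 53.162 × 0.040626 = 2.16 kPa

Δσ_z ≈ 2.16 kPa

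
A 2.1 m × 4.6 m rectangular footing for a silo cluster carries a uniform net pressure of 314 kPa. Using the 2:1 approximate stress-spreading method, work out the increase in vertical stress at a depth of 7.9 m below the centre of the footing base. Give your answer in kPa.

Δσ_z ≈ 24.3 kPa

By the 2:1 method the load spreads at 1 horizontal : 2 vertical, so at depth z the loaded area has grown by z in each plan dimension:
Δσ = qBL/((B+z)(L+z)) = 314×2.1×4.6/((2.1+7.9)(4.6+7.9)) = 24.266 kPa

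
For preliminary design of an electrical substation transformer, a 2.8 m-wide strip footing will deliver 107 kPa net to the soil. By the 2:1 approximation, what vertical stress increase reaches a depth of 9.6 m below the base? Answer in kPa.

Δσ_z ≈ 24.2 kPa

By the 2:1 method the load spreads at 1 horizontal : 2 vertical, so at depth z the loaded area has grown by z in each plan dimension:
Δσ = qB/(B+z) = 107×2.8/(2.8+9.6) = 24.161 kPa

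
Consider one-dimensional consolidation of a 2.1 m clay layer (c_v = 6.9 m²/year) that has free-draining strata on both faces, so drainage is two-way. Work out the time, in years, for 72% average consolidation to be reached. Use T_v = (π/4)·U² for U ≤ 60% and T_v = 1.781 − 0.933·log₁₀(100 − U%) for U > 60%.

t ≈ 0.0688 years

Drainage path length: H_d = H/2 = 1.05 m (double drainage).
U > 60%: T_v = 1.781 − 0.933·log₁₀(100 − 72) = 0.4308.
t = T_v·H_d²/c_v = 0.4308×1.05²/6.9 = 0.06883 years.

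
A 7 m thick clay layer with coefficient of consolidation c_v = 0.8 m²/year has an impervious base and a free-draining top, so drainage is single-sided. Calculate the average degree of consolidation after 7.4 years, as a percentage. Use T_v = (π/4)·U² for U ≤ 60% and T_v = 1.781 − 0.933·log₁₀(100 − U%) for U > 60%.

U ≈ 39.2 %

Drainage path length: H_d = H = 7 m (single drainage).
T_v = c_v·t/H_d² = 0.8×7.4/7² = 0.12082.
T_v = 0.12082 corresponds to the U ≤ 60% branch:
U = √(4T_v/π) = 0.3922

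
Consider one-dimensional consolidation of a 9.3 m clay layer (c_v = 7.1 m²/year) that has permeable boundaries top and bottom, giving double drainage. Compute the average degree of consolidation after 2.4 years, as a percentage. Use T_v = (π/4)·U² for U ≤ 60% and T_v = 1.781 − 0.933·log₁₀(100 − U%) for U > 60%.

Drainage path length: H_d = H/2 = 4.65 m (double drainage).
T_v = c_v·t/H_d² = 7.1×2.4/4.65² = 0.78807.
T_v = 0.78807 corresponds to the U > 60% branch:
U = 1 − 10^((1.781 − T_v)/0.933)/100 = 0.8841

U ≈ 88.4 %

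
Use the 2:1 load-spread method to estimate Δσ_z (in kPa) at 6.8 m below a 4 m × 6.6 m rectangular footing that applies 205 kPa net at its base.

Δσ_z ≈ 37.4 kPa

By the 2:1 method the load spreads at 1 horizontal : 2 vertical, so at depth z the loaded area has grown by z in each plan dimension:
Δσ = qBL/((B+z)(L+z)) = 205×4×6.6/((4+6.8)(6.6+6.8)) = 37.396 kPa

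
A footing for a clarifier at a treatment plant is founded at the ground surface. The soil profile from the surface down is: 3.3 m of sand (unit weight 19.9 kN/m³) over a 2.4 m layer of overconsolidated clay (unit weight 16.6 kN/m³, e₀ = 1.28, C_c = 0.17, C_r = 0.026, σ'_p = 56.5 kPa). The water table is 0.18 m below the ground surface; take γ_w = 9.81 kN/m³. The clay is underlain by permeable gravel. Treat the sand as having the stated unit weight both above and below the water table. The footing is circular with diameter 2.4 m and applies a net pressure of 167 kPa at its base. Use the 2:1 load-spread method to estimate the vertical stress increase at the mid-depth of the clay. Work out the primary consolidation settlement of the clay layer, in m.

S_c ≈ 0.0122 m

Mid-depth of clay below the ground surface: z = 3.3 + 2.4/2 = 4.5 m.
Total vertical stress at mid-clay: σ_v = 19.9×3.3 + 16.6×1.2 = 85.59 kPa.
Pore pressure: u = 9.81×(4.5 − 0.18) = 42.379 kPa.
Initial effective stress: σ'_0 = σ_v − u = 85.59 − 42.379 = 43.211 kPa.
Stress increase at mid-clay by the 2:1 spreading method:
Δσ ≈ qD²/(D+z)² = 167×2.4²/(2.4+4.5)² = 20.204 kPa
Final effective stress: σ'_f = 43.211 + 20.204 = 63.415 kPa.
σ'_f = 63.415 > σ'_p = 56.5 kPa, so the stress path crosses the preconsolidation pressure — recompression up to σ'_p, then virgin compression beyond:
S_c = H/(1+e₀)·[C_r·log₁₀(σ'_p/σ'_0) + C_c·log₁₀(σ'_f/σ'_p)]
    = 2.4/2.28 × [0.026×log₁₀(56.5/43.211) + 0.17×log₁₀(63.415/56.5)]
    = 1.0526 × [0.0030278 + 0.0085244] = 0.01216 m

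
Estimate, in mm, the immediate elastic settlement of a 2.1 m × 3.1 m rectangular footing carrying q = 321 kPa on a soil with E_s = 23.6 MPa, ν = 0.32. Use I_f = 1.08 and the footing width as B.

S_e ≈ 27.7 mm

Immediate (elastic) settlement: S_e = q·B·(1−ν²)/E_s · I_f.
E_s = 23.6 MPa = 23600 kPa.
S_e = 321 × 2.1 × (1 − 0.32²) / 23600 × 1.08
    = 321 × 2.1 × 0.8976 / 23600 × 1.08
    = 0.02769 m = 27.69 mm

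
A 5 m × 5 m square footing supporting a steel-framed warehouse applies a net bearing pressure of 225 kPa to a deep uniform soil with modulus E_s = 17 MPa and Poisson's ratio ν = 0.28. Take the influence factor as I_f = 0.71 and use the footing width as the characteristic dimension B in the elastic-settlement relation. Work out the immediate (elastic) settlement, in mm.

Immediate (elastic) settlement: S_e = q·B·(1−ν²)/E_s · I_f.
E_s = 17 MPa = 17000 kPa.
S_e = 225 × 5 × (1 − 0.28²) / 17000 × 0.71
    = 225 × 5 × 0.9216 / 17000 × 0.71
    = 0.0433 m = 43.3 mm

S_e ≈ 43.3 mm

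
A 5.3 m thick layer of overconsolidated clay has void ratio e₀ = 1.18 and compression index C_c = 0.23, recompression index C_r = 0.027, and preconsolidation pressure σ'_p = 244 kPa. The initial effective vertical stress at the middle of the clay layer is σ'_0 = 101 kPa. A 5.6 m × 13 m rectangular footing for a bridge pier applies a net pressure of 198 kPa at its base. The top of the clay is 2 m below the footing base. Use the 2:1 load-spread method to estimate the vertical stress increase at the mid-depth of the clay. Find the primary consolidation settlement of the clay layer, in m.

Mid-depth of clay below the footing base: z = 2 + 5.3/2 = 4.65 m.
Stress increase at mid-clay by the 2:1 spreading method:
Δσ = qBL/((B+z)(L+z)) = 198×5.6×13/((5.6+4.65)(13+4.65)) = 79.676 kPa
Final effective stress: σ'_f = 101 + 79.676 = 180.68 kPa.
σ'_f = 180.68 ≤ σ'_p = 244 kPa, so the clay remains overconsolidated and only the recompression index applies:
S_c = C_r·H/(1+e₀)·log₁₀(σ'_f/σ'_0) = 0.027×5.3/2.18×log₁₀(180.68/101)
    = 0.065642 × 0.25259 = 0.01658 m

S_c ≈ 0.0166 m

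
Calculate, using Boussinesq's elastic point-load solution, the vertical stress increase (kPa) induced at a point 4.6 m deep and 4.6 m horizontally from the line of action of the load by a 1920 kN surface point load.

Δσ_z ≈ 7.66 kPa

Boussinesq vertical stress below a point load on an elastic half-space:
Δσ_z = 3P/(2πz²) · [1 + (r/z)²]^(−5/2)
r/z = 4.6/4.6 = 1; [1+(r/z)²]^(−5/2) = 0.17678.
Δσ_z = 3×1920/(2π×4.6²) × 0.17678 = 43.324 × 0.17678 = 7.659 kPa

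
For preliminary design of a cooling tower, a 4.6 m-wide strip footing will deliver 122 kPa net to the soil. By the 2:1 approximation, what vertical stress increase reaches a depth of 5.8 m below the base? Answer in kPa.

By the 2:1 method the load spreads at 1 horizontal : 2 vertical, so at depth z the loaded area has grown by z in each plan dimension:
Δσ = qB/(B+z) = 122×4.6/(4.6+5.8) = 53.962 kPa

Δσ_z ≈ 54 kPa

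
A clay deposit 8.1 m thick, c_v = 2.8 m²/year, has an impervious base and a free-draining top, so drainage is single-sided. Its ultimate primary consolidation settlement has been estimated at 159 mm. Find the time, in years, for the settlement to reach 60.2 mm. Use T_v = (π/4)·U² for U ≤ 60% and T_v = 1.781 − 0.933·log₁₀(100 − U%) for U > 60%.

Drainage path length: H_d = H = 8.1 m (single drainage).
U = S(t)/S_ult = 60.2/159 = 0.3786.
U ≤ 60%: T_v = (π/4)·U² = (π/4)×0.37862² = 0.11259.
t = T_v·H_d²/c_v = 0.11259×8.1²/2.8 = 2.638 years.

t ≈ 2.64 years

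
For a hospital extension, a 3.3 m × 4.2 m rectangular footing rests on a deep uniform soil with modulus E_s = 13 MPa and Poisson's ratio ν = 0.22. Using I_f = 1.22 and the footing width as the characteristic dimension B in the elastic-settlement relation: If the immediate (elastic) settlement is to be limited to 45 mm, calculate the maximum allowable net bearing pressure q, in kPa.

q ≈ 153 kPa

E_s = 13 MPa = 13000 kPa.
S_e = q·B·(1−ν²)/E_s · I_f  ⇒  q = S_e·E_s / (B·(1−ν²)·I_f).
q = 0.045 × 13000 / (3.3 × 0.9516 × 1.22) = 152.7 kPa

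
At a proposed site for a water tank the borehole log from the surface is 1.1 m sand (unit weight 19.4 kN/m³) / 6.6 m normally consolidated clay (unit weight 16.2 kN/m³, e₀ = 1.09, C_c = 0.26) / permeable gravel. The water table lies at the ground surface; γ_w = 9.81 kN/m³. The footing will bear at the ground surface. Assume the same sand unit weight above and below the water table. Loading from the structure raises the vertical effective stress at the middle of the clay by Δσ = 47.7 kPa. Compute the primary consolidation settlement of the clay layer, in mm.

Mid-depth of clay below the ground surface: z = 1.1 + 6.6/2 = 4.4 m.
Total vertical stress at mid-clay: σ_v = 19.4×1.1 + 16.2×3.3 = 74.8 kPa.
Pore pressure: u = 9.81×(4.4 − 0) = 43.164 kPa.
Initial effective stress: σ'_0 = σ_v − u = 74.8 − 43.164 = 31.636 kPa.
Final effective stress: σ'_f = σ'_0 + Δσ = 31.636 + 47.7 = 79.336 kPa.
Normally consolidated clay, so the full stress increment lies on the virgin compression line:
S_c = C_c·H/(1+e₀)·log₁₀(σ'_f/σ'_0) = 0.26×6.6/(1+1.09)×log₁₀(79.336/31.636)
    = 0.82105 × 0.39929 = 0.3278 m

S_c ≈ 328 mm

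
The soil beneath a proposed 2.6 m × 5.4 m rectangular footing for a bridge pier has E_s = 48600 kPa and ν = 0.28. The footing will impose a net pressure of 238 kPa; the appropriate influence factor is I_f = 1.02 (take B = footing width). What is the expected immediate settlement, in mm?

Immediate (elastic) settlement: S_e = q·B·(1−ν²)/E_s · I_f.
S_e = 238 × 2.6 × (1 − 0.28²) / 48600 × 1.02
    = 238 × 2.6 × 0.9216 / 48600 × 1.02
    = 0.01197 m = 11.97 mm

S_e ≈ 12 mm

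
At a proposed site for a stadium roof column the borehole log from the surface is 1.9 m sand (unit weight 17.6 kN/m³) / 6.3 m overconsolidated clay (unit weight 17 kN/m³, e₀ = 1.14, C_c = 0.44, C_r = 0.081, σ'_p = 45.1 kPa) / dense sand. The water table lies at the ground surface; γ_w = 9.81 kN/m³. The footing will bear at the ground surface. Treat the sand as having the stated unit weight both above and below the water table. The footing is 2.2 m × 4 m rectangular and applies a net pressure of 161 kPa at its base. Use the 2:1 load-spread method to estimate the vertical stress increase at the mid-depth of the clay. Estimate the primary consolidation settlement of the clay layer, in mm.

S_c ≈ 171 mm

Mid-depth of clay below the ground surface: z = 1.9 + 6.3/2 = 5.05 m.
Total vertical stress at mid-clay: σ_v = 17.6×1.9 + 17×3.15 = 86.99 kPa.
Pore pressure: u = 9.81×(5.05 − 0) = 49.541 kPa.
Initial effective stress: σ'_0 = σ_v − u = 86.99 − 49.541 = 37.449 kPa.
Stress increase at mid-clay by the 2:1 spreading method:
Δσ = qBL/((B+z)(L+z)) = 161×2.2×4/((2.2+5.05)(4+5.05)) = 21.593 kPa
Final effective stress: σ'_f = 37.449 + 21.593 = 59.042 kPa.
σ'_f = 59.042 > σ'_p = 45.1 kPa, so the stress path crosses the preconsolidation pressure — recompression up to σ'_p, then virgin compression beyond:
S_c = H/(1+e₀)·[C_r·log₁₀(σ'_p/σ'_0) + C_c·log₁₀(σ'_f/σ'_p)]
    = 6.3/2.14 × [0.081×log₁₀(45.1/37.449) + 0.44×log₁₀(59.042/45.1)]
    = 2.9439 × [0.0065396 + 0.051473] = 0.1708 m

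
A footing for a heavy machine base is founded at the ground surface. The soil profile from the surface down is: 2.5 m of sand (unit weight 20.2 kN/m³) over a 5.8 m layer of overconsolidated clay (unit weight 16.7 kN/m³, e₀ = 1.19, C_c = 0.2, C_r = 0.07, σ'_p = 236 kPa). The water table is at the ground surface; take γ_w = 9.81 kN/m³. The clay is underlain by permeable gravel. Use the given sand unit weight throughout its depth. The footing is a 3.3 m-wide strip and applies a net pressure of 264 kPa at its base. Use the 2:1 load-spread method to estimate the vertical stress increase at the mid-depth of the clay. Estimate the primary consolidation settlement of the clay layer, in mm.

S_c ≈ 93.1 mm

Mid-depth of clay below the ground surface: z = 2.5 + 5.8/2 = 5.4 m.
Total vertical stress at mid-clay: σ_v = 20.2×2.5 + 16.7×2.9 = 98.93 kPa.
Pore pressure: u = 9.81×(5.4 − 0) = 52.974 kPa.
Initial effective stress: σ'_0 = σ_v − u = 98.93 − 52.974 = 45.956 kPa.
Stress increase at mid-clay by the 2:1 spreading method:
Δσ = qB/(B+z) = 264×3.3/(3.3+5.4) = 100.14 kPa
Final effective stress: σ'_f = 45.956 + 100.14 = 146.1 kPa.
σ'_f = 146.1 ≤ σ'_p = 236 kPa, so the clay remains overconsolidated and only the recompression index applies:
S_c = C_r·H/(1+e₀)·log₁₀(σ'_f/σ'_0) = 0.07×5.8/2.19×log₁₀(146.1/45.956)
    = 0.18539 × 0.50231 = 0.09312 m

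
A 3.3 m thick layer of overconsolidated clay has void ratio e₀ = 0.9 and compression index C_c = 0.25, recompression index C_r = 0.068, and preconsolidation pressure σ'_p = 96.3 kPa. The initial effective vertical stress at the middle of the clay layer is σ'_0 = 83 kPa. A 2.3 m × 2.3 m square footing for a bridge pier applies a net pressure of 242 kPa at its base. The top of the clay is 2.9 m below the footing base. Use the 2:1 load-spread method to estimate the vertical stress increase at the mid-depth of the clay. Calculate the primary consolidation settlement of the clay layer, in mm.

S_c ≈ 33.2 mm

Mid-depth of clay below the footing base: z = 2.9 + 3.3/2 = 4.55 m.
Stress increase at mid-clay by the 2:1 spreading method:
Δσ = qBL/((B+z)(L+z)) = 242×2.3×2.3/((2.3+4.55)(2.3+4.55)) = 27.283 kPa
Final effective stress: σ'_f = 83 + 27.283 = 110.28 kPa.
σ'_f = 110.28 > σ'_p = 96.3 kPa, so the stress path crosses the preconsolidation pressure — recompression up to σ'_p, then virgin compression beyond:
S_c = H/(1+e₀)·[C_r·log₁₀(σ'_p/σ'_0) + C_c·log₁₀(σ'_f/σ'_p)]
    = 3.3/1.9 × [0.068×log₁₀(96.3/83) + 0.25×log₁₀(110.28/96.3)]
    = 1.7368 × [0.0043893 + 0.014718] = 0.03319 m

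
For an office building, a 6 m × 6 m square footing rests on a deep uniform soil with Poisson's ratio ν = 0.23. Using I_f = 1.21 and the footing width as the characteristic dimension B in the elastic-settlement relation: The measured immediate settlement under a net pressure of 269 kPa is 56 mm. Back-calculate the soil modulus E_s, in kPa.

E_s ≈ 33000 kPa

S_e = q·B·(1−ν²)/E_s · I_f  ⇒  E_s = q·B·(1−ν²)·I_f / S_e.
E_s = 269 × 6 × 0.9471 × 1.21 / 0.056 = 33030 kPa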